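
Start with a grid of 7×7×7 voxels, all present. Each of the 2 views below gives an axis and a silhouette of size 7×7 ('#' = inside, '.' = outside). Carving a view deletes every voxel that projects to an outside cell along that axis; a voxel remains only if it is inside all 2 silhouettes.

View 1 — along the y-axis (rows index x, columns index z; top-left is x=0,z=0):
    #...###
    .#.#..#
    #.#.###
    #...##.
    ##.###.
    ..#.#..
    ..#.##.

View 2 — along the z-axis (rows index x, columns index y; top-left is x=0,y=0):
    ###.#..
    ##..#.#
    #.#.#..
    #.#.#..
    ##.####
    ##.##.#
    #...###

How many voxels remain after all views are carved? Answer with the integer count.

before carving: 343 voxels (7×7×7)
carve view 1 (along y, XZ-mask fill 25/49): 175 voxels remain
carve view 2 (along z, XY-mask fill 29/49): 104 voxels remain

voxel count = 104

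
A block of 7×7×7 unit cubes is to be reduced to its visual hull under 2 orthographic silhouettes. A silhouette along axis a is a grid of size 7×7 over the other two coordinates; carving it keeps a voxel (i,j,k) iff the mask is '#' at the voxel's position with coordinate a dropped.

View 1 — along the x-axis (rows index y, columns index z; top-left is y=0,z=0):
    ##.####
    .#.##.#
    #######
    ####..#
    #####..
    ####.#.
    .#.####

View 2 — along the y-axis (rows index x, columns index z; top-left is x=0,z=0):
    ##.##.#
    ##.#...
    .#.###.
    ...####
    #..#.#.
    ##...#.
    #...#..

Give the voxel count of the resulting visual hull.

start: 7×7×7 = 343 voxels
after view 1 [x-axis, 37 of 49 cells solid] → remaining = 259
after view 2 [y-axis, 24 of 49 cells solid] → remaining = 134

voxel count = 134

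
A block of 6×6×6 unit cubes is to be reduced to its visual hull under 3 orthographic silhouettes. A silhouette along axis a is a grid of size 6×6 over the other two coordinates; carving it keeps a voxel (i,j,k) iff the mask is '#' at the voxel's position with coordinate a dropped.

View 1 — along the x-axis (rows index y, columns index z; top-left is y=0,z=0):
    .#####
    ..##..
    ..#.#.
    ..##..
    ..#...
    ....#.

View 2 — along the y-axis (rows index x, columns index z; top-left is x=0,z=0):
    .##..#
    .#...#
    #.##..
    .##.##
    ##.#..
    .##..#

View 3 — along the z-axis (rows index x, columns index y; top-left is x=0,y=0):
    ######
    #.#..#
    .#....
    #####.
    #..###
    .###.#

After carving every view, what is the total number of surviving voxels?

|visual hull| = 26

before carving: 216 voxels (6×6×6)
[1] x-view keeps 13 columns → grid now 78
[2] y-view keeps 18 columns → grid now 38
[3] z-view keeps 23 columns → grid now 26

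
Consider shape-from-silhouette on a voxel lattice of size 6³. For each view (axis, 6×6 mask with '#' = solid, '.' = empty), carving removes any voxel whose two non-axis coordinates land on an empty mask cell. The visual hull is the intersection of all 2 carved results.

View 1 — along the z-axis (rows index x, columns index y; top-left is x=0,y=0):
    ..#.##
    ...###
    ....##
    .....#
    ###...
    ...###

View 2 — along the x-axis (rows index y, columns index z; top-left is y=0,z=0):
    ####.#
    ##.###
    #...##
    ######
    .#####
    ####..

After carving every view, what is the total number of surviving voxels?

68 voxels

full grid |V| = 216
V1 z: intersect with XY mask (15 set) -- 90 left
V2 x: intersect with YZ mask (28 set) -- 68 left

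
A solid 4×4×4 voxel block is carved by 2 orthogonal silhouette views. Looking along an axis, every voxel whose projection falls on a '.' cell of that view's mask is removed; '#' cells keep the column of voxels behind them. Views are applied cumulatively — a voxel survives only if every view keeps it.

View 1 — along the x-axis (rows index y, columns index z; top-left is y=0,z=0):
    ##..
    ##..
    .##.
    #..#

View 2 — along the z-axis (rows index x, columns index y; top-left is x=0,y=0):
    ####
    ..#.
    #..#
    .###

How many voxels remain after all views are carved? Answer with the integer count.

voxel count = 20

before carving: 64 voxels (4×4×4)
V1 x: intersect with YZ mask (8 set) -- 32 left
V2 z: intersect with XY mask (10 set) -- 20 left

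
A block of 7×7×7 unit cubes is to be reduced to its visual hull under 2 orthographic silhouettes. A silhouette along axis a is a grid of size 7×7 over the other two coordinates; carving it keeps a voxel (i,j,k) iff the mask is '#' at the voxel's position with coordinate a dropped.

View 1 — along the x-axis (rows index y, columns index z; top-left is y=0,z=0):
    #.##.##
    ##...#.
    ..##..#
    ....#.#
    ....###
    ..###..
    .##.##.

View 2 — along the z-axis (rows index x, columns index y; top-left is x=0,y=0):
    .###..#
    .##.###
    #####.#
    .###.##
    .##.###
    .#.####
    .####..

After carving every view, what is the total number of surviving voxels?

initial block: 7^3 = 343
carve view 1 (along x, YZ-mask fill 23/49): 161 voxels remain
carve view 2 (along z, XY-mask fill 34/49): 105 voxels remain

voxel count = 105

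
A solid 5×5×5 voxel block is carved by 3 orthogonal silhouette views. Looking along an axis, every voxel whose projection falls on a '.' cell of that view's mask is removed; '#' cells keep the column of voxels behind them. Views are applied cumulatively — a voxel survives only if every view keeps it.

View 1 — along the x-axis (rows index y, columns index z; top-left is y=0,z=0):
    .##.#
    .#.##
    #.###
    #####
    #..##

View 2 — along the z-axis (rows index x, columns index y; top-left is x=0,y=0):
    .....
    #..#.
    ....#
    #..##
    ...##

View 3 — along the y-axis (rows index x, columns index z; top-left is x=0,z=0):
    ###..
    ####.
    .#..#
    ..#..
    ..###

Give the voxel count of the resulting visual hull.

initial block: 5^3 = 125
  1. axis=0 (YZ plane), |mask|=18  ⇒  voxels=90
  2. axis=2 (XY plane), |mask|=8  ⇒  voxels=30
  3. axis=1 (XZ plane), |mask|=13  ⇒  voxels=14

14 voxels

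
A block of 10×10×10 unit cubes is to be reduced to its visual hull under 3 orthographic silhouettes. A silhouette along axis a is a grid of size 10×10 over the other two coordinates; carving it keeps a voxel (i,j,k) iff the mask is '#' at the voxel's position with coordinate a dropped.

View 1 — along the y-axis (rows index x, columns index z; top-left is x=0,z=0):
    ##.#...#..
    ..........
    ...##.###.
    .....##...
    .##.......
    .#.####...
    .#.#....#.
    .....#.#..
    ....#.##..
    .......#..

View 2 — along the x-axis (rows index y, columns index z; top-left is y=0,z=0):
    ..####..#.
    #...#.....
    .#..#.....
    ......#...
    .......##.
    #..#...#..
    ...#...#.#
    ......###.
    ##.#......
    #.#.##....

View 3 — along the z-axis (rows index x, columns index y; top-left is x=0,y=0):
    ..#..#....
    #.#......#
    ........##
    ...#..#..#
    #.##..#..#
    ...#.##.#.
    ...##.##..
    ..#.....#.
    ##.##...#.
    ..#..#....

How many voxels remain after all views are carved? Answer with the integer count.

voxel count = 24

before carving: 1000 voxels (10×10×10)
step 1: project along y, AND mask (27/100) → |grid| = 270
step 2: project along x, AND mask (28/100) → |grid| = 82
step 3: project along z, AND mask (32/100) → |grid| = 24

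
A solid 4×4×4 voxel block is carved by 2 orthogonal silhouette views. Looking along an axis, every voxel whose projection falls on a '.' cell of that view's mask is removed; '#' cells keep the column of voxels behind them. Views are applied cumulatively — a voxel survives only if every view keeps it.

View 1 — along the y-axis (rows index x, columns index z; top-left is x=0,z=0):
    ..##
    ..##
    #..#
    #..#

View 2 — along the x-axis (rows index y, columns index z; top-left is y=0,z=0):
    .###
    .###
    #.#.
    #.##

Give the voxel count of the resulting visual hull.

initial block: 4^3 = 64
carve view 1 (along y, XZ-mask fill 8/16): 32 voxels remain
carve view 2 (along x, YZ-mask fill 11/16): 24 voxels remain

voxel count = 24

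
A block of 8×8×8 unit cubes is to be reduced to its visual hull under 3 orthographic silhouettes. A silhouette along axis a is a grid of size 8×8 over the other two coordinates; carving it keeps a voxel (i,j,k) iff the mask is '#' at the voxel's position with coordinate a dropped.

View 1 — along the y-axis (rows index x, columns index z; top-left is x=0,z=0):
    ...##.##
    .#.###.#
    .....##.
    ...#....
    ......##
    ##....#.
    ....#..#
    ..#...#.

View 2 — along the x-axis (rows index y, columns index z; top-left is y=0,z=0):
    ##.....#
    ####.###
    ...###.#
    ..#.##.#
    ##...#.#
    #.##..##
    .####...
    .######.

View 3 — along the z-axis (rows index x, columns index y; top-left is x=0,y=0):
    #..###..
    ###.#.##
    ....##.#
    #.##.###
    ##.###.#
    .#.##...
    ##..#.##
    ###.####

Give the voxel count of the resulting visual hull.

60 voxels

full grid |V| = 512
after view 1 [y-axis, 21 of 64 cells solid] → remaining = 168
after view 2 [x-axis, 37 of 64 cells solid] → remaining = 95
after view 3 [z-axis, 40 of 64 cells solid] → remaining = 60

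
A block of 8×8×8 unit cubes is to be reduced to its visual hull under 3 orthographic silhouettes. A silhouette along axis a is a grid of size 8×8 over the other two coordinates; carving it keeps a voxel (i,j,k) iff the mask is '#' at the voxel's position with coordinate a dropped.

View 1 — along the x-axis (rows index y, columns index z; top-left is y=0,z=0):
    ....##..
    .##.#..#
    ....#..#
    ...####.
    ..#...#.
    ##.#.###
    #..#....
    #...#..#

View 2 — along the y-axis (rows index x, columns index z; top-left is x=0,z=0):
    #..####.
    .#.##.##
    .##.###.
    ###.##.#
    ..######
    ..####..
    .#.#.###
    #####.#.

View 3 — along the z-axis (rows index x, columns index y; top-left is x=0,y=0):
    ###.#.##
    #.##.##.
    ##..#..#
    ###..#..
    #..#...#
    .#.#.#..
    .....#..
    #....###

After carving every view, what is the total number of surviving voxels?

before carving: 512 voxels (8×8×8)
step 1: project along x, AND mask (25/64) → |grid| = 200
step 2: project along y, AND mask (42/64) → |grid| = 134
step 3: project along z, AND mask (30/64) → |grid| = 69

|visual hull| = 69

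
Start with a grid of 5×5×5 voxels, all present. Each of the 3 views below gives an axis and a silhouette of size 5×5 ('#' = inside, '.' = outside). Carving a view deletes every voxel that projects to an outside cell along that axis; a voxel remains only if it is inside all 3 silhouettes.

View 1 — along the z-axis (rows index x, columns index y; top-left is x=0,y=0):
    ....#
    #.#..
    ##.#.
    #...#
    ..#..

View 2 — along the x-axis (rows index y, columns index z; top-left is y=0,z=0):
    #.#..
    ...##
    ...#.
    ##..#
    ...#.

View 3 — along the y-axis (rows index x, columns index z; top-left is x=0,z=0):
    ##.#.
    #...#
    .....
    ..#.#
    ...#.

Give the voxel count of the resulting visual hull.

initial block: 5^3 = 125
step 1: project along z, AND mask (9/25) → |grid| = 45
step 2: project along x, AND mask (9/25) → |grid| = 15
step 3: project along y, AND mask (8/25) → |grid| = 4

|visual hull| = 4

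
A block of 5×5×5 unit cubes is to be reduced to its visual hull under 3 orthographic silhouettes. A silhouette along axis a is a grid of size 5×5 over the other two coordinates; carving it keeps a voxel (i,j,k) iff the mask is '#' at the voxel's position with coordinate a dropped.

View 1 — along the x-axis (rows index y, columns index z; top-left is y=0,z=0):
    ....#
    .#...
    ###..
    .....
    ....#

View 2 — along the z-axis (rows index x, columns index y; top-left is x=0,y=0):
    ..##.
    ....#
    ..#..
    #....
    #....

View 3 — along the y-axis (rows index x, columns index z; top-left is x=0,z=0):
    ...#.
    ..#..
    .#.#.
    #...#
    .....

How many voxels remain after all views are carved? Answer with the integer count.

initial block: 5^3 = 125
after view 1 [x-axis, 6 of 25 cells solid] → remaining = 30
after view 2 [z-axis, 6 of 25 cells solid] → remaining = 9
after view 3 [y-axis, 6 of 25 cells solid] → remaining = 2

voxel count = 2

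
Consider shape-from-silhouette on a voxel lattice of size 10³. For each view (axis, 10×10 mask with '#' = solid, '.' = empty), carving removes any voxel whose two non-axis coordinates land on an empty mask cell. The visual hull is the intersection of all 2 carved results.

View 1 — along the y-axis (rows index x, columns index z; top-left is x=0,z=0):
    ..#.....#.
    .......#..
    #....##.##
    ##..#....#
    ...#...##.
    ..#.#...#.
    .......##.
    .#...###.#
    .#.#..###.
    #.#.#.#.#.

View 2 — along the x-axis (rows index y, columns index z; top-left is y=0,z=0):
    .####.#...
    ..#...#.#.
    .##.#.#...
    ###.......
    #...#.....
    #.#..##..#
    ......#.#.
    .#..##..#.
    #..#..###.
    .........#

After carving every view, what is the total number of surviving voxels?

|visual hull| = 122

start: 10×10×10 = 1000 voxels
[1] y-view keeps 35 columns → grid now 350
[2] x-view keeps 34 columns → grid now 122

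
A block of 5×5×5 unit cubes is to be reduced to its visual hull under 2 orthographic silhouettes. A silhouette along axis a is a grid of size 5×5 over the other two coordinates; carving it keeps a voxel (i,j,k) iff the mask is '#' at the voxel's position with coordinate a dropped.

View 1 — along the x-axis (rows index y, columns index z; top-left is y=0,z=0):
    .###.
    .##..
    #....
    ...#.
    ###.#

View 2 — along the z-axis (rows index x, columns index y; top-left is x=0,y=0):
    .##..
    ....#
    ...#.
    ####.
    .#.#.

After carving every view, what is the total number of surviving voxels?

start: 5×5×5 = 125 voxels
carve view 1 (along x, YZ-mask fill 11/25): 55 voxels remain
carve view 2 (along z, XY-mask fill 10/25): 18 voxels remain

18 voxels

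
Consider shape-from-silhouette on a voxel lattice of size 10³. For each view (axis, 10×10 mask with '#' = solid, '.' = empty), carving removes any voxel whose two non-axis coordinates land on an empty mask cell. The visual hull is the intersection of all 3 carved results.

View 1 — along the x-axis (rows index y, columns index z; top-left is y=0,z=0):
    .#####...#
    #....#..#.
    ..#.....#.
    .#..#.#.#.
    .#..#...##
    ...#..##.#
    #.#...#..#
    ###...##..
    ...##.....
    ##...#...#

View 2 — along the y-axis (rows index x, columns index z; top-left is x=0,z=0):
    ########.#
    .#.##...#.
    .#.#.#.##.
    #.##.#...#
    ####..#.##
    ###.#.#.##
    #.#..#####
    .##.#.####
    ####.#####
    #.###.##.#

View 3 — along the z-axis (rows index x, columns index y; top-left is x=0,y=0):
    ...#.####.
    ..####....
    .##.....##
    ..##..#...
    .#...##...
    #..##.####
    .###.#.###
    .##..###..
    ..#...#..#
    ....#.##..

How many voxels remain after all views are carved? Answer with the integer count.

start: 10×10×10 = 1000 voxels
[1] x-view keeps 38 columns → grid now 380
[2] y-view keeps 67 columns → grid now 259
[3] z-view keeps 44 columns → grid now 119

voxel count = 119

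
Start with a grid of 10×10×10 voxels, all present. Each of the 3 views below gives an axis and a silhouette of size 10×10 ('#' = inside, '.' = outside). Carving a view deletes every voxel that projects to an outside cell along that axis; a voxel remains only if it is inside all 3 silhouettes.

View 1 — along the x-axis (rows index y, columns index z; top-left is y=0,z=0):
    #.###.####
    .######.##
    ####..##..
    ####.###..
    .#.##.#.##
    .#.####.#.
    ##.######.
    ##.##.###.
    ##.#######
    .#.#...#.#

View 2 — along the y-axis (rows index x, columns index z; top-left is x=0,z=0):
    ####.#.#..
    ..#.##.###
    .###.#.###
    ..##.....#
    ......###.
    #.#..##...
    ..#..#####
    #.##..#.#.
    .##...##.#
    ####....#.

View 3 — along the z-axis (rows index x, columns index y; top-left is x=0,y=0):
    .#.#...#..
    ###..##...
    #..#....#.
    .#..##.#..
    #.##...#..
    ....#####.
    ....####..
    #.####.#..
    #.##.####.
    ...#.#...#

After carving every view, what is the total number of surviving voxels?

remaining voxels: 146

before carving: 1000 voxels (10×10×10)
  1. axis=0 (YZ plane), |mask|=69  ⇒  voxels=690
  2. axis=1 (XZ plane), |mask|=50  ⇒  voxels=332
  3. axis=2 (XY plane), |mask|=44  ⇒  voxels=146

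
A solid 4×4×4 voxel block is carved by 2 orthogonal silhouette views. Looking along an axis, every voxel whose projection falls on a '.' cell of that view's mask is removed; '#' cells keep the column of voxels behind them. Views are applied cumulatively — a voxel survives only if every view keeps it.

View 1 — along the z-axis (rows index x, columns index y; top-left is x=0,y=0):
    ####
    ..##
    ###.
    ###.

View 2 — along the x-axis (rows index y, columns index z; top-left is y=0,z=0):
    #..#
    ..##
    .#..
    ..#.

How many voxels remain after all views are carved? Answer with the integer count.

initial block: 4^3 = 64
  1. axis=2 (XY plane), |mask|=12  ⇒  voxels=48
  2. axis=0 (YZ plane), |mask|=6  ⇒  voxels=18

|visual hull| = 18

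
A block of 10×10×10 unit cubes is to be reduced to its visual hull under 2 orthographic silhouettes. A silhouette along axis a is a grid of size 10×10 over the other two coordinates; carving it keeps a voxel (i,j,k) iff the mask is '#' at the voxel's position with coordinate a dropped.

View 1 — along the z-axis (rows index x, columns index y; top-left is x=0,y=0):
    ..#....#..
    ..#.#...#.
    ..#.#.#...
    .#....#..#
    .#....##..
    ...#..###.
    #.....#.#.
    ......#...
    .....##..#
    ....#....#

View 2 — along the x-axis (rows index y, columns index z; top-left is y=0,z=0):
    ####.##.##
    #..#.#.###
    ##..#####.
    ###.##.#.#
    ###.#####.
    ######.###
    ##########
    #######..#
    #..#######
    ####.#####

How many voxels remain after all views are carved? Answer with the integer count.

start: 10×10×10 = 1000 voxels
after view 1 [z-axis, 27 of 100 cells solid] → remaining = 270
after view 2 [x-axis, 80 of 100 cells solid] → remaining = 226

remaining voxels: 226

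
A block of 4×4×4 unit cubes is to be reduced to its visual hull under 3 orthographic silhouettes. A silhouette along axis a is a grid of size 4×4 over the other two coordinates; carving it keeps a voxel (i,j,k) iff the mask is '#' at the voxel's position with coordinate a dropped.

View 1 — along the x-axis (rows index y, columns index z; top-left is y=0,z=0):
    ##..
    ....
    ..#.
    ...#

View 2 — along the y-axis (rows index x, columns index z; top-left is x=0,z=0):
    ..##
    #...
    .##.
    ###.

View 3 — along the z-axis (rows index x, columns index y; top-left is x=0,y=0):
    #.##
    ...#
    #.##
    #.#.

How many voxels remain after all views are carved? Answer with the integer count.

before carving: 64 voxels (4×4×4)
V1 x: intersect with YZ mask (4 set) -- 16 left
V2 y: intersect with XZ mask (8 set) -- 8 left
V3 z: intersect with XY mask (9 set) -- 7 left

voxel count = 7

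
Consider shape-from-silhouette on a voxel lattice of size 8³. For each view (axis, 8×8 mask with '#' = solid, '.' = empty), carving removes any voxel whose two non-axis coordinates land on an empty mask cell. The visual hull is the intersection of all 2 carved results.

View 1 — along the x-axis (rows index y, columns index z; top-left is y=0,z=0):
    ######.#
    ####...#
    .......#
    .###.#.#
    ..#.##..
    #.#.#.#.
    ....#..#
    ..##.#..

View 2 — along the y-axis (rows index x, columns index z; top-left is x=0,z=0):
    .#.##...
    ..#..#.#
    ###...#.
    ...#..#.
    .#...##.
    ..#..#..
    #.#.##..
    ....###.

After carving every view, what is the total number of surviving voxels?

remaining voxels: 88

before carving: 512 voxels (8×8×8)
V1 x: intersect with YZ mask (30 set) -- 240 left
V2 y: intersect with XZ mask (24 set) -- 88 left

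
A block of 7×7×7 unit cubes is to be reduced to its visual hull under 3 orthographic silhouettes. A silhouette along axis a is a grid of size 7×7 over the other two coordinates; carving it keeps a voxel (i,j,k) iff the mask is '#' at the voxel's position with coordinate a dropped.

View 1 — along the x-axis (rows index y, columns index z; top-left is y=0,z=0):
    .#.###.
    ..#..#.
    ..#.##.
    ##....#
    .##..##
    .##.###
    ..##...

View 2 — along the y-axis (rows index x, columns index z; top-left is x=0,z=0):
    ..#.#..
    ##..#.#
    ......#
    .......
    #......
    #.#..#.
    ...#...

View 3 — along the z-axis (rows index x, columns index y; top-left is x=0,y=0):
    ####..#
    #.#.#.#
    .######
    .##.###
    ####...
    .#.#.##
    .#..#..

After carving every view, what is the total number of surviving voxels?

voxel count = 20

before carving: 343 voxels (7×7×7)
V1 x: intersect with YZ mask (23 set) -- 161 left
V2 y: intersect with XZ mask (12 set) -- 36 left
V3 z: intersect with XY mask (30 set) -- 20 left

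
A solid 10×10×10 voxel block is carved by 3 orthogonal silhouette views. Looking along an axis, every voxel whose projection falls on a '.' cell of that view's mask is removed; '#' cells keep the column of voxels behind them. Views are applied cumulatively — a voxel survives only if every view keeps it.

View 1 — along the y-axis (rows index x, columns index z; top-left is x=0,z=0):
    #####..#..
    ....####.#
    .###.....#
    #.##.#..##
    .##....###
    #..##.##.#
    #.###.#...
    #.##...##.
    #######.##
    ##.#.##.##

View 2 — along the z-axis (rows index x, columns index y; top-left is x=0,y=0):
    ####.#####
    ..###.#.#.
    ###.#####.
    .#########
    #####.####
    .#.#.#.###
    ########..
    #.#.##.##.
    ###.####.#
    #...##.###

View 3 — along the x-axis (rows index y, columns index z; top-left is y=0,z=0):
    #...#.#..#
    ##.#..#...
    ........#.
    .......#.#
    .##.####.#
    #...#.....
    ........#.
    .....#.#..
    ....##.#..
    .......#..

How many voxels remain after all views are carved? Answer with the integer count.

start: 10×10×10 = 1000 voxels
carve view 1 (along y, XZ-mask fill 58/100): 580 voxels remain
carve view 2 (along z, XY-mask fill 74/100): 430 voxels remain
carve view 3 (along x, YZ-mask fill 27/100): 110 voxels remain

|visual hull| = 110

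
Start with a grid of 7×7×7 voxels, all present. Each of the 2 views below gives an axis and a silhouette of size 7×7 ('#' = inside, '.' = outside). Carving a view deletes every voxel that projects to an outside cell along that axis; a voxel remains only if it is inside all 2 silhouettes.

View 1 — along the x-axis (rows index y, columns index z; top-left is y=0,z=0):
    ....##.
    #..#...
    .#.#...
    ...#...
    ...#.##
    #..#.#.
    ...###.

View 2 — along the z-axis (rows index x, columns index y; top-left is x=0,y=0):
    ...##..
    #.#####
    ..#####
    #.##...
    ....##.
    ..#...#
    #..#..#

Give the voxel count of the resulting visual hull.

52 voxels

before carving: 343 voxels (7×7×7)
carve view 1 (along x, YZ-mask fill 16/49): 112 voxels remain
carve view 2 (along z, XY-mask fill 23/49): 52 voxels remain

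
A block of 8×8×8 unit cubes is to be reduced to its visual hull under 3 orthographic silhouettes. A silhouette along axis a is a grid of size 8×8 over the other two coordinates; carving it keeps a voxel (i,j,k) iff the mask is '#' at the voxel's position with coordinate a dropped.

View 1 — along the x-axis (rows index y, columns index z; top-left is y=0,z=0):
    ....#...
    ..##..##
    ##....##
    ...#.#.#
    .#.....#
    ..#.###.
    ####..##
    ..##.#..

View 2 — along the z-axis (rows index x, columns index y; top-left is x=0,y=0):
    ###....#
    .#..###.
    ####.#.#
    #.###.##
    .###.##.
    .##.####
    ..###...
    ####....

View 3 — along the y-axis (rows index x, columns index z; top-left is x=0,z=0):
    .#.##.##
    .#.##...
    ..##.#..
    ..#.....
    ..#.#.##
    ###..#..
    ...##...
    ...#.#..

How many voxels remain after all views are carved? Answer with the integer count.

initial block: 8^3 = 512
step 1: project along x, AND mask (27/64) → |grid| = 216
step 2: project along z, AND mask (38/64) → |grid| = 131
step 3: project along y, AND mask (24/64) → |grid| = 51

|visual hull| = 51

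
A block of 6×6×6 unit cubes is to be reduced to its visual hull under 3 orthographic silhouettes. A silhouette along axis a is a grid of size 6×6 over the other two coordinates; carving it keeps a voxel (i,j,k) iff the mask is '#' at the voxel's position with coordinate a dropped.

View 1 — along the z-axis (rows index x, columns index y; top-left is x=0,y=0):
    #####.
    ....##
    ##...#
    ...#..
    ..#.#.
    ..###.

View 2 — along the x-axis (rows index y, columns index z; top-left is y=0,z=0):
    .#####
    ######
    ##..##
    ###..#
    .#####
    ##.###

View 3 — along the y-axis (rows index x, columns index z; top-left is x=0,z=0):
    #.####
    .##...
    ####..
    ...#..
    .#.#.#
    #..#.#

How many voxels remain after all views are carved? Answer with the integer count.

start: 6×6×6 = 216 voxels
after view 1 [z-axis, 16 of 36 cells solid] → remaining = 96
after view 2 [x-axis, 29 of 36 cells solid] → remaining = 76
after view 3 [y-axis, 18 of 36 cells solid] → remaining = 43

|visual hull| = 43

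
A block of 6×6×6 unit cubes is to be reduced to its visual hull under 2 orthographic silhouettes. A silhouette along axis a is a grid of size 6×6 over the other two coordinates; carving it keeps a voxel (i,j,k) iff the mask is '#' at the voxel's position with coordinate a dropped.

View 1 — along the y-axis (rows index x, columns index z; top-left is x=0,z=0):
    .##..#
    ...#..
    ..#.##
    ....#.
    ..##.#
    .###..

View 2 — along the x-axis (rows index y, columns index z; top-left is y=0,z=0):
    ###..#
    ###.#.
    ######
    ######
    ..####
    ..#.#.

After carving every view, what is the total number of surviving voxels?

voxel count = 63

full grid |V| = 216
after view 1 [y-axis, 14 of 36 cells solid] → remaining = 84
after view 2 [x-axis, 26 of 36 cells solid] → remaining = 63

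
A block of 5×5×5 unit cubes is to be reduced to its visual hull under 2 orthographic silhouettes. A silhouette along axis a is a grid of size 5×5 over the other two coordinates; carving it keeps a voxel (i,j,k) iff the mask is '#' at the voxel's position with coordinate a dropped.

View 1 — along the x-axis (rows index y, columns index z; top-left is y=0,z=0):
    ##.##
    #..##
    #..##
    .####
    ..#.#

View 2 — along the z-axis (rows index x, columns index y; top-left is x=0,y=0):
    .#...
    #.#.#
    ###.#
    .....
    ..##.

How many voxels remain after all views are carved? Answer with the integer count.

before carving: 125 voxels (5×5×5)
carve view 1 (along x, YZ-mask fill 16/25): 80 voxels remain
carve view 2 (along z, XY-mask fill 10/25): 31 voxels remain

remaining voxels: 31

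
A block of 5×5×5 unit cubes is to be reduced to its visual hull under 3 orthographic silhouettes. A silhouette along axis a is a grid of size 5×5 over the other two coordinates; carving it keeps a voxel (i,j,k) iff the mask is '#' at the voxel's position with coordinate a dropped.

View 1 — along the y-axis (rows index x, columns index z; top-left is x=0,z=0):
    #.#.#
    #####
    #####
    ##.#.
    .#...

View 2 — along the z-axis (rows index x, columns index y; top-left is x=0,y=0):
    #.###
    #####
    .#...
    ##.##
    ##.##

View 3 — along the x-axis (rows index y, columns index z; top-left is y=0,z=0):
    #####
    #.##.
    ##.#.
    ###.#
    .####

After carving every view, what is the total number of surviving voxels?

start: 5×5×5 = 125 voxels
step 1: project along y, AND mask (17/25) → |grid| = 85
step 2: project along z, AND mask (18/25) → |grid| = 58
step 3: project along x, AND mask (19/25) → |grid| = 43

43 voxels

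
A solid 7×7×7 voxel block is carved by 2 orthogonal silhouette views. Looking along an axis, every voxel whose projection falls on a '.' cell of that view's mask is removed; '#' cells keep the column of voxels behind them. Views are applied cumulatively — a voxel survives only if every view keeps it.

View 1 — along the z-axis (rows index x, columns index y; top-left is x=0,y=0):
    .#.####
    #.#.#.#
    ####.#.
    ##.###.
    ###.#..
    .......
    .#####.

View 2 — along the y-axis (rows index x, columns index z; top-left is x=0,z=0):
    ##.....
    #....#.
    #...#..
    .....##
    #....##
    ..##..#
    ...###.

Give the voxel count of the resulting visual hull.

remaining voxels: 65

initial block: 7^3 = 343
V1 z: intersect with XY mask (28 set) -- 196 left
V2 y: intersect with XZ mask (17 set) -- 65 left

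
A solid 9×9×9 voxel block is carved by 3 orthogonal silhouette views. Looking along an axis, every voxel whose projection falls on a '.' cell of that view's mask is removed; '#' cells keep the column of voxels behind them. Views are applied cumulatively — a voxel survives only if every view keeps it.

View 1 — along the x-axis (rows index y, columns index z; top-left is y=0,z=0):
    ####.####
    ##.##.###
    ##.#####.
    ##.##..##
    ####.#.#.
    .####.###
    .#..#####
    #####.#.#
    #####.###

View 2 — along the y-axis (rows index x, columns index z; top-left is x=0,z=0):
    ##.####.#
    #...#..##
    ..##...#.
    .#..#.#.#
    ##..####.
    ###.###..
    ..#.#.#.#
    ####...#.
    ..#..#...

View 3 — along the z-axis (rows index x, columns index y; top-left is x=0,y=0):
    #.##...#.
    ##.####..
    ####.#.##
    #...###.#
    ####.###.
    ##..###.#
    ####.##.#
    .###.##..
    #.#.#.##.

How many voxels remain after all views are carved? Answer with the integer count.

full grid |V| = 729
  1. axis=0 (YZ plane), |mask|=62  ⇒  voxels=558
  2. axis=1 (XZ plane), |mask|=41  ⇒  voxels=282
  3. axis=2 (XY plane), |mask|=52  ⇒  voxels=180

voxel count = 180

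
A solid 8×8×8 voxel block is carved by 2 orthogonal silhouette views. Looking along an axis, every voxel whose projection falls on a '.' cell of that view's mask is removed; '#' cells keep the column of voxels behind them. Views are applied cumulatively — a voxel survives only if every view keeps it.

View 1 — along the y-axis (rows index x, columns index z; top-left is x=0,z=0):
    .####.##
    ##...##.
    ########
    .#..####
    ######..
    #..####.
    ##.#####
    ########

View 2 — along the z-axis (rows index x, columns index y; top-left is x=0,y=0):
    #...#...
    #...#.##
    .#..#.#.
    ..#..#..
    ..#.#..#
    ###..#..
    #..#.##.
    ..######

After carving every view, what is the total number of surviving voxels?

full grid |V| = 512
step 1: project along y, AND mask (49/64) → |grid| = 392
step 2: project along z, AND mask (28/64) → |grid| = 176

|visual hull| = 176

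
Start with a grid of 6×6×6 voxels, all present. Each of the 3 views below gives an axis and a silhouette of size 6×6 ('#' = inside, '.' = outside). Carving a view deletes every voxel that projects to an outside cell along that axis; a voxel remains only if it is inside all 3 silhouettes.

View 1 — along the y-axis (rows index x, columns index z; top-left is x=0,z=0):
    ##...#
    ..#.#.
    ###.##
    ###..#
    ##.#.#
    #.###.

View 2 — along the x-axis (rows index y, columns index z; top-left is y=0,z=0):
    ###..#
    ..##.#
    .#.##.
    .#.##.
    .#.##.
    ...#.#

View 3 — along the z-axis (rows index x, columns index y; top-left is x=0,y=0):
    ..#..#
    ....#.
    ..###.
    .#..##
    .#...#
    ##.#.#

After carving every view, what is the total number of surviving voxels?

remaining voxels: 24

start: 6×6×6 = 216 voxels
after view 1 [y-axis, 22 of 36 cells solid] → remaining = 132
after view 2 [x-axis, 18 of 36 cells solid] → remaining = 60
after view 3 [z-axis, 15 of 36 cells solid] → remaining = 24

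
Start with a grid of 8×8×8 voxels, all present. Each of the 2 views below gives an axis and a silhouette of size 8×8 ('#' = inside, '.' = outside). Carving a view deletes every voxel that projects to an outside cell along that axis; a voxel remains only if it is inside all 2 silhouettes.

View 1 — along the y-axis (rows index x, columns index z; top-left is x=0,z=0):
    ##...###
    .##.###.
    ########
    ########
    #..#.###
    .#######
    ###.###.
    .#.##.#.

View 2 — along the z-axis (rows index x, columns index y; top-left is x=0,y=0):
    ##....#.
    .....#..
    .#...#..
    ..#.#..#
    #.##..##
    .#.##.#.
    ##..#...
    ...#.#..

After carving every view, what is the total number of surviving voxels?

before carving: 512 voxels (8×8×8)
  1. axis=1 (XZ plane), |mask|=48  ⇒  voxels=384
  2. axis=2 (XY plane), |mask|=23  ⇒  voxels=139

voxel count = 139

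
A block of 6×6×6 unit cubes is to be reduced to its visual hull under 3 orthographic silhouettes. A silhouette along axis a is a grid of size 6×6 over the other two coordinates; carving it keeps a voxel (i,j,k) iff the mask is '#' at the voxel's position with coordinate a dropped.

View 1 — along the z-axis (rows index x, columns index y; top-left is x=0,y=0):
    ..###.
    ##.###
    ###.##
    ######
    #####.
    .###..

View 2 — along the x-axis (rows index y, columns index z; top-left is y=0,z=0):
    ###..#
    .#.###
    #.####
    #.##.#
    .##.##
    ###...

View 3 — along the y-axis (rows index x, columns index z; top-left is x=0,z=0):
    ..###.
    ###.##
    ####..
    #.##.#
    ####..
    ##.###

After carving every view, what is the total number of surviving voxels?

full grid |V| = 216
  1. axis=2 (XY plane), |mask|=27  ⇒  voxels=162
  2. axis=0 (YZ plane), |mask|=24  ⇒  voxels=110
  3. axis=1 (XZ plane), |mask|=25  ⇒  voxels=78

|visual hull| = 78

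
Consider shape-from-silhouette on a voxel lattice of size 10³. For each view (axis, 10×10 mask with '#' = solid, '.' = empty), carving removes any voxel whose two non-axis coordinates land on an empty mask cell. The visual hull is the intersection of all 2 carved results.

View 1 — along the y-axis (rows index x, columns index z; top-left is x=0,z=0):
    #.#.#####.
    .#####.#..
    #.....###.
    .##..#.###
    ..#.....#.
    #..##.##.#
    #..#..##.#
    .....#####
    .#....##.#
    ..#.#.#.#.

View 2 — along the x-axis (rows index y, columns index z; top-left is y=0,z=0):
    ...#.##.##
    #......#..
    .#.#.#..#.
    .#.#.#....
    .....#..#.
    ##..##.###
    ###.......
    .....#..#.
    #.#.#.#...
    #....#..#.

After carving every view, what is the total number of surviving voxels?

initial block: 10^3 = 1000
carve view 1 (along y, XZ-mask fill 49/100): 490 voxels remain
carve view 2 (along x, YZ-mask fill 35/100): 163 voxels remain

|visual hull| = 163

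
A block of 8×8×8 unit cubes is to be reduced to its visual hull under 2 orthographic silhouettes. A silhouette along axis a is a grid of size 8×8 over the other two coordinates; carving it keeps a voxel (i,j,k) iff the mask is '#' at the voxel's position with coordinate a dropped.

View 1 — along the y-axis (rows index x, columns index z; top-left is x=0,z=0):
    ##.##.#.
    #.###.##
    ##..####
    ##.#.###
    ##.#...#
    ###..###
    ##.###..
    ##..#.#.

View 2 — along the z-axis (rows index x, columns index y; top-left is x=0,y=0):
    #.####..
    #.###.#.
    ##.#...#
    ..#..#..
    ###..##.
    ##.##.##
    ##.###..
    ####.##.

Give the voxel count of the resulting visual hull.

|visual hull| = 196

initial block: 8^3 = 512
  1. axis=1 (XZ plane), |mask|=42  ⇒  voxels=336
  2. axis=2 (XY plane), |mask|=38  ⇒  voxels=196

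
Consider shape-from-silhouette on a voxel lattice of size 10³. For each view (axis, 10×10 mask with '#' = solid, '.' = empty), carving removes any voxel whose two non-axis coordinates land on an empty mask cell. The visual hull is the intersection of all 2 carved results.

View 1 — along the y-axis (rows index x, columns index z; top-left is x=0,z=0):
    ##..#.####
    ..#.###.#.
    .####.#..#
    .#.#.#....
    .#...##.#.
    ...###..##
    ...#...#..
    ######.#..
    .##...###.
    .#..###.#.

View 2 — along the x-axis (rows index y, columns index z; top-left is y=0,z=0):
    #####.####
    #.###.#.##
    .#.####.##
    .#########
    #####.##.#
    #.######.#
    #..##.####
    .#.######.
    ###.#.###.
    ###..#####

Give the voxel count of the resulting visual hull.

|visual hull| = 379

full grid |V| = 1000
carve view 1 (along y, XZ-mask fill 49/100): 490 voxels remain
carve view 2 (along x, YZ-mask fill 77/100): 379 voxels remain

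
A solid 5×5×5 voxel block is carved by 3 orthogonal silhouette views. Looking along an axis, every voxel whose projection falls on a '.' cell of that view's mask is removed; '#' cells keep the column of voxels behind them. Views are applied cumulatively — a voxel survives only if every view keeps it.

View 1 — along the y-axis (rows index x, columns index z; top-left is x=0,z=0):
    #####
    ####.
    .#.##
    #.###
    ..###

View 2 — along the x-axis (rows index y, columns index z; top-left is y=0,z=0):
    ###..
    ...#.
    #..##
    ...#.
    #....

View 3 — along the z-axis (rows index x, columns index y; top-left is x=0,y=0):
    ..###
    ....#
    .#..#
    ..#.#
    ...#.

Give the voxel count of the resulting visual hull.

before carving: 125 voxels (5×5×5)
carve view 1 (along y, XZ-mask fill 19/25): 95 voxels remain
carve view 2 (along x, YZ-mask fill 9/25): 35 voxels remain
carve view 3 (along z, XY-mask fill 9/25): 12 voxels remain

voxel count = 12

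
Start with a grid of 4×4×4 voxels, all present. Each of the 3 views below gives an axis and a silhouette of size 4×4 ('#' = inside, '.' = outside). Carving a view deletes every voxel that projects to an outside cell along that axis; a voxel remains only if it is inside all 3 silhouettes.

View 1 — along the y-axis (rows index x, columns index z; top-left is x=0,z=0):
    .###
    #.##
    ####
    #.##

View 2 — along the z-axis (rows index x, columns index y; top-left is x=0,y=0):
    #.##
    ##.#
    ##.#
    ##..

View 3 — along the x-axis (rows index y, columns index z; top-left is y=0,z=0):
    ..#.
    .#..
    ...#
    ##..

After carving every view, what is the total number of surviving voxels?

start: 4×4×4 = 64 voxels
carve view 1 (along y, XZ-mask fill 13/16): 52 voxels remain
carve view 2 (along z, XY-mask fill 11/16): 36 voxels remain
carve view 3 (along x, YZ-mask fill 5/16): 10 voxels remain

remaining voxels: 10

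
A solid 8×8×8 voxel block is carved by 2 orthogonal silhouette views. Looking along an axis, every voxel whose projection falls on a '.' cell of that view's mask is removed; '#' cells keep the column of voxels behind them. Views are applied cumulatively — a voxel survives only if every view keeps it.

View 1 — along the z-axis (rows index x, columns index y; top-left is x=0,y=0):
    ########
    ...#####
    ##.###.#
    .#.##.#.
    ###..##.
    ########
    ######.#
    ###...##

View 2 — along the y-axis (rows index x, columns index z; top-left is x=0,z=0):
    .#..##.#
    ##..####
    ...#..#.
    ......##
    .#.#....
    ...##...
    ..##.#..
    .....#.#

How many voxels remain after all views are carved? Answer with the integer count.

139 voxels

initial block: 8^3 = 512
after view 1 [z-axis, 48 of 64 cells solid] → remaining = 384
after view 2 [y-axis, 23 of 64 cells solid] → remaining = 139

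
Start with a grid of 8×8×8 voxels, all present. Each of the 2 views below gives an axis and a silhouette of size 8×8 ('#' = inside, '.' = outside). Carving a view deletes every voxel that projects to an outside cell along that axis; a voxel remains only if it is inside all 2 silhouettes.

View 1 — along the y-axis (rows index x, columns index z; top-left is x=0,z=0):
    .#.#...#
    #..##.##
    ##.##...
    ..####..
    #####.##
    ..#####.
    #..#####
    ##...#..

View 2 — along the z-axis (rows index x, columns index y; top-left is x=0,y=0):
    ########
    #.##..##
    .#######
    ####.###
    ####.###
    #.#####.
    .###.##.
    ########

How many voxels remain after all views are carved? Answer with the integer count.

before carving: 512 voxels (8×8×8)
carve view 1 (along y, XZ-mask fill 37/64): 296 voxels remain
carve view 2 (along z, XY-mask fill 53/64): 238 voxels remain

voxel count = 238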